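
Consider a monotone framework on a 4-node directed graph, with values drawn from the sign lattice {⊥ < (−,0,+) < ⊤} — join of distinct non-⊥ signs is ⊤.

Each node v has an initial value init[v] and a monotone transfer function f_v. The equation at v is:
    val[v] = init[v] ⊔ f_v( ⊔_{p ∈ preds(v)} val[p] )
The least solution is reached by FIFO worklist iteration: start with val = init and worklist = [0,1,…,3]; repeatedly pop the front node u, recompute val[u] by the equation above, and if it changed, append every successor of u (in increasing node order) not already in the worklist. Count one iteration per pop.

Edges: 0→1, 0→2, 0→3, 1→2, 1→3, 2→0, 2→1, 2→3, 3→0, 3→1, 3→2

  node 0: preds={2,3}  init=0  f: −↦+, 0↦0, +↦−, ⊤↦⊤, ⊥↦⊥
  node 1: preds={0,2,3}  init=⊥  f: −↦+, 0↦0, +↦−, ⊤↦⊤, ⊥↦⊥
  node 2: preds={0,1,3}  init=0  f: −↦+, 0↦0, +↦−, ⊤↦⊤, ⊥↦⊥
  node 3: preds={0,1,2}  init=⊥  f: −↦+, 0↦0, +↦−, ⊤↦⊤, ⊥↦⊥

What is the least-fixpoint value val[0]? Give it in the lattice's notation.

Trace (7 dequeues):
  [1] u=0 | in 0 | out 0 | ==
  [2] u=1 | in 0 | out 0 | prev ⊥ | push {}
  [3] u=2 | in 0 | out 0 | ==
  [4] u=3 | in 0 | out 0 | prev ⊥ | push {0,1,2}
  [5] u=0 | in 0 | out 0 | ==
  [6] u=1 | in 0 | out 0 | ==
  [7] u=2 | in 0 | out 0 | ==

Converged values:
  [0] 0
  [1] 0
  [2] 0
  [3] 0

0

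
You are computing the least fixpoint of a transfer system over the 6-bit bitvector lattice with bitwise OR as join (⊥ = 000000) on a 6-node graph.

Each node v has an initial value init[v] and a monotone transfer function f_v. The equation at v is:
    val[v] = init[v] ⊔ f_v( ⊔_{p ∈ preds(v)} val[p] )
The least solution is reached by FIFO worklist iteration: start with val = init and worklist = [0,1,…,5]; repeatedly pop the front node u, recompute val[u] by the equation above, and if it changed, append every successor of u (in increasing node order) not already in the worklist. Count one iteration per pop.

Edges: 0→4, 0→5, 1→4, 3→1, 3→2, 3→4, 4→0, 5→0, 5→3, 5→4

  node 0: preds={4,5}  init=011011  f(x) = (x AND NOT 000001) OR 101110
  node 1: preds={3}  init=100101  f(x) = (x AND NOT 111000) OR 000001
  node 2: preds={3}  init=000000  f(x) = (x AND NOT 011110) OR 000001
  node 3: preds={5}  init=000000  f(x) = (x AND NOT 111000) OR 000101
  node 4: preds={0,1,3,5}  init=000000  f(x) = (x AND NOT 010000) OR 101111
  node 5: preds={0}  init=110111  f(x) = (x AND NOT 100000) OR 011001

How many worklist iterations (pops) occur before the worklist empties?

Iteration log — 11 steps:
  step 1. node 0  ⊔preds=110111  new=111111  old=011011  +wl: 
  step 2. node 1  ⊔preds=000000  new=100101  stable
  step 3. node 2  ⊔preds=000000  new=000001  old=000000  +wl: 
  step 4. node 3  ⊔preds=110111  new=000111  old=000000  +wl: 1,2
  step 5. node 4  ⊔preds=111111  new=101111  old=000000  +wl: 0
  step 6. node 5  ⊔preds=111111  new=111111  old=110111  +wl: 3,4
  step 7. node 1  ⊔preds=000111  new=100111  old=100101  +wl: 
  step 8. node 2  ⊔preds=000111  new=000001  stable
  step 9. node 0  ⊔preds=111111  new=111111  stable
  step 10. node 3  ⊔preds=111111  new=000111  stable
  step 11. node 4  ⊔preds=111111  new=101111  stable

Least fixpoint reached:
  node 0: 111111
  node 1: 100111
  node 2: 000001
  node 3: 000111
  node 4: 101111
  node 5: 111111

11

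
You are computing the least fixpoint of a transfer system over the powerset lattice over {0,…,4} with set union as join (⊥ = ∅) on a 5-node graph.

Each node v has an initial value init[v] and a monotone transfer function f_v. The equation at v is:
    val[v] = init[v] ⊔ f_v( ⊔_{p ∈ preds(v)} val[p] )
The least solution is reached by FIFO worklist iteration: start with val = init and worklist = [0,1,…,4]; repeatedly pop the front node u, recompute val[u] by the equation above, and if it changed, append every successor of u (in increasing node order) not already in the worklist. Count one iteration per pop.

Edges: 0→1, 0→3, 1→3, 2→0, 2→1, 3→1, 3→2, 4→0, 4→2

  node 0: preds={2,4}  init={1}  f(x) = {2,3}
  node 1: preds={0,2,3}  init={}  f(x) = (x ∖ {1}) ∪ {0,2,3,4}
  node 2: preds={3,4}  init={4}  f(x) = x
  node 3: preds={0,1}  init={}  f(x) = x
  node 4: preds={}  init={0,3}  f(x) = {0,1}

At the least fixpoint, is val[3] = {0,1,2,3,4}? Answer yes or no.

yes

Worklist (10 pops):
  #1 pop 0: in={0,3,4} → {1,2,3} (was {1}); enqueue []
  #2 pop 1: in={1,2,3,4} → {0,2,3,4} (was {}); enqueue []
  #3 pop 2: in={0,3} → {0,3,4} (was {4}); enqueue [0,1]
  #4 pop 3: in={0,1,2,3,4} → {0,1,2,3,4} (was {}); enqueue [2]
  #5 pop 4: in={} → {0,1,3} (was {0,3}); enqueue []
  #6 pop 0: in={0,1,3,4} → {1,2,3} (no change)
  #7 pop 1: in={0,1,2,3,4} → {0,2,3,4} (no change)
  #8 pop 2: in={0,1,2,3,4} → {0,1,2,3,4} (was {0,3,4}); enqueue [0,1]
  #9 pop 0: in={0,1,2,3,4} → {1,2,3} (no change)
  #10 pop 1: in={0,1,2,3,4} → {0,2,3,4} (no change)

Fixpoint:
  val[0] = {1,2,3}
  val[1] = {0,2,3,4}
  val[2] = {0,1,2,3,4}
  val[3] = {0,1,2,3,4}
  val[4] = {0,1,3}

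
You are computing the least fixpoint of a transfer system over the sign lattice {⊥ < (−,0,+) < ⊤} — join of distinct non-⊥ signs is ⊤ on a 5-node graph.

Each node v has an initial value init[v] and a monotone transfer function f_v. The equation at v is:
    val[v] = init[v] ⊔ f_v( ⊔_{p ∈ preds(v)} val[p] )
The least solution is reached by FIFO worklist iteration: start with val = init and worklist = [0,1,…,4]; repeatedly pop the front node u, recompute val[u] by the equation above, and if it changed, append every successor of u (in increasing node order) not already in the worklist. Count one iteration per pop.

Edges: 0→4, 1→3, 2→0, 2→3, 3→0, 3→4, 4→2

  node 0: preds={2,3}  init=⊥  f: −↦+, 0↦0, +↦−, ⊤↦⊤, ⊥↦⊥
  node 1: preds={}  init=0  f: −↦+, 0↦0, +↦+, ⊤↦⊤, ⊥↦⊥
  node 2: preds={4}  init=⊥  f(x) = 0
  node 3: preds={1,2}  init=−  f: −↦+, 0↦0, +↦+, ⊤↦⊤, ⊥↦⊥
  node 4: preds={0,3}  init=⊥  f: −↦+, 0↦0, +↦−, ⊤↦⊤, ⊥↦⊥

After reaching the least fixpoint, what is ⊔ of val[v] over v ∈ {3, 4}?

Trace (8 dequeues):
  [1] u=0 | in − | out + | prev ⊥ | push {}
  [2] u=1 | in ⊥ | out 0 | ==
  [3] u=2 | in ⊥ | out 0 | prev ⊥ | push {0}
  [4] u=3 | in 0 | out ⊤ | prev − | push {}
  [5] u=4 | in ⊤ | out ⊤ | prev ⊥ | push {2}
  [6] u=0 | in ⊤ | out ⊤ | prev + | push {4}
  [7] u=2 | in ⊤ | out 0 | ==
  [8] u=4 | in ⊤ | out ⊤ | ==

Converged values:
  [0] ⊤
  [1] 0
  [2] 0
  [3] ⊤
  [4] ⊤

⊤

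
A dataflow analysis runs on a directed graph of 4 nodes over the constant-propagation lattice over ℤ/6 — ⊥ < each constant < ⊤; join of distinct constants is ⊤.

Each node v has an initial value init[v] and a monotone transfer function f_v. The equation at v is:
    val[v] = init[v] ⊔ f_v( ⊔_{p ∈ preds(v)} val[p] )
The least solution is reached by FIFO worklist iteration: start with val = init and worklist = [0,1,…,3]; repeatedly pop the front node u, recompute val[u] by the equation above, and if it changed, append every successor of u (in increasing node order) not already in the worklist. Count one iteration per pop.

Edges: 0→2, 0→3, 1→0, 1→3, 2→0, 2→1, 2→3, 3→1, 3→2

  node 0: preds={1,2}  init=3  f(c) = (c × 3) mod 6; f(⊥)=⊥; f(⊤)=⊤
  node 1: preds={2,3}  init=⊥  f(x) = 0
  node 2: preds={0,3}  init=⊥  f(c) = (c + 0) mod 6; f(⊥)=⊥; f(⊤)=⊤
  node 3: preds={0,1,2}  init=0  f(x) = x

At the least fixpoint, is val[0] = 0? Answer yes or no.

no

Worklist (8 pops):
  #1 pop 0: in=⊥ → 3 (no change)
  #2 pop 1: in=0 → 0 (was ⊥); enqueue [0]
  #3 pop 2: in=⊤ → ⊤ (was ⊥); enqueue [1]
  #4 pop 3: in=⊤ → ⊤ (was 0); enqueue [2]
  #5 pop 0: in=⊤ → ⊤ (was 3); enqueue [3]
  #6 pop 1: in=⊤ → 0 (no change)
  #7 pop 2: in=⊤ → ⊤ (no change)
  #8 pop 3: in=⊤ → ⊤ (no change)

Fixpoint:
  val[0] = ⊤
  val[1] = 0
  val[2] = ⊤
  val[3] = ⊤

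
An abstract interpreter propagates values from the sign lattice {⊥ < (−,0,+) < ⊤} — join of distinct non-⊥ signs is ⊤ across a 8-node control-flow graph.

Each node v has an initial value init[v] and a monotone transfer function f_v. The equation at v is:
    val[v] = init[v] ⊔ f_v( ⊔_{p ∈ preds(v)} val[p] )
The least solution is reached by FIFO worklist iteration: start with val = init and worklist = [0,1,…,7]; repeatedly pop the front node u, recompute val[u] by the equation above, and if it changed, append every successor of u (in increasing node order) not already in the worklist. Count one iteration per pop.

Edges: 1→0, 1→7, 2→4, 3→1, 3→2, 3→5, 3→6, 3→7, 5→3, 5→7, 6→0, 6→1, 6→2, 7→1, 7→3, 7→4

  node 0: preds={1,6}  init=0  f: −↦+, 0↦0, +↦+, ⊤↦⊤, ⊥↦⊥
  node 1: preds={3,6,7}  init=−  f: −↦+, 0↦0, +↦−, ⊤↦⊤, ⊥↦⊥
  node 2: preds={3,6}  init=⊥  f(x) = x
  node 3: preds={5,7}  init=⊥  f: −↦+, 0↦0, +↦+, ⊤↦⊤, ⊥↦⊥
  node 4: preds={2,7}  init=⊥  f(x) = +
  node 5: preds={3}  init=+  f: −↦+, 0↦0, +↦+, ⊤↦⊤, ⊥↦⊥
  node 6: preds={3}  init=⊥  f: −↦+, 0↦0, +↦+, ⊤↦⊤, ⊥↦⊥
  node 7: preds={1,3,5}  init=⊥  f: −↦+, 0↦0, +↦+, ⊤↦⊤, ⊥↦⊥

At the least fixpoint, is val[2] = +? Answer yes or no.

Trace (24 dequeues):
  [1] u=0 | in − | out ⊤ | prev 0 | push {}
  [2] u=1 | in ⊥ | out − | ==
  [3] u=2 | in ⊥ | out ⊥ | ==
  [4] u=3 | in + | out + | prev ⊥ | push {1,2}
  [5] u=4 | in ⊥ | out + | prev ⊥ | push {}
  [6] u=5 | in + | out + | ==
  [7] u=6 | in + | out + | prev ⊥ | push {0}
  [8] u=7 | in ⊤ | out ⊤ | prev ⊥ | push {3,4}
  [9] u=1 | in ⊤ | out ⊤ | prev − | push {7}
  [10] u=2 | in + | out + | prev ⊥ | push {}
  [11] u=0 | in ⊤ | out ⊤ | ==
  [12] u=3 | in ⊤ | out ⊤ | prev + | push {1,2,5,6}
  [13] u=4 | in ⊤ | out + | ==
  [14] u=7 | in ⊤ | out ⊤ | ==
  [15] u=1 | in ⊤ | out ⊤ | ==
  [16] u=2 | in ⊤ | out ⊤ | prev + | push {4}
  [17] u=5 | in ⊤ | out ⊤ | prev + | push {3,7}
  [18] u=6 | in ⊤ | out ⊤ | prev + | push {0,1,2}
  [19] u=4 | in ⊤ | out + | ==
  [20] u=3 | in ⊤ | out ⊤ | ==
  [21] u=7 | in ⊤ | out ⊤ | ==
  [22] u=0 | in ⊤ | out ⊤ | ==
  [23] u=1 | in ⊤ | out ⊤ | ==
  [24] u=2 | in ⊤ | out ⊤ | ==

Converged values:
  [0] ⊤
  [1] ⊤
  [2] ⊤
  [3] ⊤
  [4] +
  [5] ⊤
  [6] ⊤
  [7] ⊤

no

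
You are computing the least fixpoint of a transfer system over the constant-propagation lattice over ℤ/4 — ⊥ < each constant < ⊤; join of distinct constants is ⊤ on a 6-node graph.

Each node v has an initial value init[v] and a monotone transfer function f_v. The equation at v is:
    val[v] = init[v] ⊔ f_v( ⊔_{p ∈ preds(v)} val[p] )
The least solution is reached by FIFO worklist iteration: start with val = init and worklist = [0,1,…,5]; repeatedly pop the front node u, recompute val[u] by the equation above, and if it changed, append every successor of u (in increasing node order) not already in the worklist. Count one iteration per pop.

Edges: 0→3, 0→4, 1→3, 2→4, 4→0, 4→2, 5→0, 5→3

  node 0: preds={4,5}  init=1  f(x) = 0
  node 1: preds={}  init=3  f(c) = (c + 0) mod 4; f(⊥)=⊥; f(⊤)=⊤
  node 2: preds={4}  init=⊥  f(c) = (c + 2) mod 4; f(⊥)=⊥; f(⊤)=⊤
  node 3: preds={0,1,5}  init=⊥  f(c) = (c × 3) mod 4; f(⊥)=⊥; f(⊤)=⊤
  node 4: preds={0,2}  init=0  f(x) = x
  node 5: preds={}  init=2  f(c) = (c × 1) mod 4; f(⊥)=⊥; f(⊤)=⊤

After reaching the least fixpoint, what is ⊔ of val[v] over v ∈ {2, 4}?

⊤

Worklist (9 pops):
  #1 pop 0: in=⊤ → ⊤ (was 1); enqueue []
  #2 pop 1: in=⊥ → 3 (no change)
  #3 pop 2: in=0 → 2 (was ⊥); enqueue []
  #4 pop 3: in=⊤ → ⊤ (was ⊥); enqueue []
  #5 pop 4: in=⊤ → ⊤ (was 0); enqueue [0,2]
  #6 pop 5: in=⊥ → 2 (no change)
  #7 pop 0: in=⊤ → ⊤ (no change)
  #8 pop 2: in=⊤ → ⊤ (was 2); enqueue [4]
  #9 pop 4: in=⊤ → ⊤ (no change)

Fixpoint:
  val[0] = ⊤
  val[1] = 3
  val[2] = ⊤
  val[3] = ⊤
  val[4] = ⊤
  val[5] = 2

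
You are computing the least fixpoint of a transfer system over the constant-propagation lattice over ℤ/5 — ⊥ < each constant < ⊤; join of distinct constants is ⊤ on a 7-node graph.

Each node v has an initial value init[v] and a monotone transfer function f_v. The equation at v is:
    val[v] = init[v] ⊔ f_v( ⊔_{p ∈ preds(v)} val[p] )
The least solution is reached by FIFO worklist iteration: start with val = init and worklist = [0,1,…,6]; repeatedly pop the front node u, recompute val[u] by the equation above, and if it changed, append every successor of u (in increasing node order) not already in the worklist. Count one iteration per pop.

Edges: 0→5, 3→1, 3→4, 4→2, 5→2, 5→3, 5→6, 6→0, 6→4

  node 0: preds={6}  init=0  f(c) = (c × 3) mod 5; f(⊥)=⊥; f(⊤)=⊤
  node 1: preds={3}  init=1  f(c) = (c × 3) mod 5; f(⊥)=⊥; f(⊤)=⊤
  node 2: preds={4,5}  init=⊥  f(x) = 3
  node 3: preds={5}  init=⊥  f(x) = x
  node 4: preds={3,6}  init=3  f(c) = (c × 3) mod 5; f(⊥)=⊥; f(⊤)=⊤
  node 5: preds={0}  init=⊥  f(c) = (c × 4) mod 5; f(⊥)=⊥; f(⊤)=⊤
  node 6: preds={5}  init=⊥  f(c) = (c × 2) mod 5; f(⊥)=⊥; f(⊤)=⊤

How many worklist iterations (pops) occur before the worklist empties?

Trace (13 dequeues):
  [1] u=0 | in ⊥ | out 0 | ==
  [2] u=1 | in ⊥ | out 1 | ==
  [3] u=2 | in 3 | out 3 | prev ⊥ | push {}
  [4] u=3 | in ⊥ | out ⊥ | ==
  [5] u=4 | in ⊥ | out 3 | ==
  [6] u=5 | in 0 | out 0 | prev ⊥ | push {2,3}
  [7] u=6 | in 0 | out 0 | prev ⊥ | push {0,4}
  [8] u=2 | in ⊤ | out 3 | ==
  [9] u=3 | in 0 | out 0 | prev ⊥ | push {1}
  [10] u=0 | in 0 | out 0 | ==
  [11] u=4 | in 0 | out ⊤ | prev 3 | push {2}
  [12] u=1 | in 0 | out ⊤ | prev 1 | push {}
  [13] u=2 | in ⊤ | out 3 | ==

Converged values:
  [0] 0
  [1] ⊤
  [2] 3
  [3] 0
  [4] ⊤
  [5] 0
  [6] 0

13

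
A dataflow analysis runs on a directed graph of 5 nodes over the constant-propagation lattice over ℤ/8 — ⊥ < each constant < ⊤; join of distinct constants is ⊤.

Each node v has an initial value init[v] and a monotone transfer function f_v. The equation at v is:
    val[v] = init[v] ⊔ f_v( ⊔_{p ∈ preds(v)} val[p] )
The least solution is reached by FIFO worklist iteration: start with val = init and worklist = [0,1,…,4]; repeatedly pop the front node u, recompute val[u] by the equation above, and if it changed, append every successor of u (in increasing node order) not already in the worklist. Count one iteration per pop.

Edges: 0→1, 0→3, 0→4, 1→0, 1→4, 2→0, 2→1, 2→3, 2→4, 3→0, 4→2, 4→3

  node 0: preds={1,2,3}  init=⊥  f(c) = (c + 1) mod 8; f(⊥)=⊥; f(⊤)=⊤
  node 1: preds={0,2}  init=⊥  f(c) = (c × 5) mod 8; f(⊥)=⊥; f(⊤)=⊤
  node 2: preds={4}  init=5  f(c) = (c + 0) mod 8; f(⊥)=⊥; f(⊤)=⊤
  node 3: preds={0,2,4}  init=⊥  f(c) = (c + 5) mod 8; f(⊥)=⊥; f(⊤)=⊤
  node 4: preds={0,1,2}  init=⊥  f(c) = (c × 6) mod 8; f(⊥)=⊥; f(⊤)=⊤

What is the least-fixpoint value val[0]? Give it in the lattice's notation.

⊤

Iteration log — 11 steps:
  step 1. node 0  ⊔preds=5  new=6  old=⊥  +wl: 
  step 2. node 1  ⊔preds=⊤  new=⊤  old=⊥  +wl: 0
  step 3. node 2  ⊔preds=⊥  new=5  stable
  step 4. node 3  ⊔preds=⊤  new=⊤  old=⊥  +wl: 
  step 5. node 4  ⊔preds=⊤  new=⊤  old=⊥  +wl: 2,3
  step 6. node 0  ⊔preds=⊤  new=⊤  old=6  +wl: 1,4
  step 7. node 2  ⊔preds=⊤  new=⊤  old=5  +wl: 0
  step 8. node 3  ⊔preds=⊤  new=⊤  stable
  step 9. node 1  ⊔preds=⊤  new=⊤  stable
  step 10. node 4  ⊔preds=⊤  new=⊤  stable
  step 11. node 0  ⊔preds=⊤  new=⊤  stable

Least fixpoint reached:
  node 0: ⊤
  node 1: ⊤
  node 2: ⊤
  node 3: ⊤
  node 4: ⊤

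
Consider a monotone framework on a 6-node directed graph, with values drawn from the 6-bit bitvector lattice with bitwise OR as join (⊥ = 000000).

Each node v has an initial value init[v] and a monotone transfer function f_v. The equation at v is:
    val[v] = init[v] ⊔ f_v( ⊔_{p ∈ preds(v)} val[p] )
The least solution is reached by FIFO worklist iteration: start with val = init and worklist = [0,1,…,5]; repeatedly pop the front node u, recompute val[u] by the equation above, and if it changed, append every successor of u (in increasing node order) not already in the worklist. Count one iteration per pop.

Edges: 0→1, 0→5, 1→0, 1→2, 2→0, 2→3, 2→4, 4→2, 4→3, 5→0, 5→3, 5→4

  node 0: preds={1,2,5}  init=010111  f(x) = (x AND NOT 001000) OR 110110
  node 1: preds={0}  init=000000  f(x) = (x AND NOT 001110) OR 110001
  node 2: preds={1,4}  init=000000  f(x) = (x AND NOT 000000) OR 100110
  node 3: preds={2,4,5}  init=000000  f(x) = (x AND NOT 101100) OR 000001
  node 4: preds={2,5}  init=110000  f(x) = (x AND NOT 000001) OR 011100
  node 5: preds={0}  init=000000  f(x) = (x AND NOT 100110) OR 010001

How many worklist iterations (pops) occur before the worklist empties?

Worklist (11 pops):
  #1 pop 0: in=000000 → 110111 (was 010111); enqueue []
  #2 pop 1: in=110111 → 110001 (was 000000); enqueue [0]
  #3 pop 2: in=110001 → 110111 (was 000000); enqueue []
  #4 pop 3: in=110111 → 010011 (was 000000); enqueue []
  #5 pop 4: in=110111 → 111110 (was 110000); enqueue [2,3]
  #6 pop 5: in=110111 → 010001 (was 000000); enqueue [4]
  #7 pop 0: in=110111 → 110111 (no change)
  #8 pop 2: in=111111 → 111111 (was 110111); enqueue [0]
  #9 pop 3: in=111111 → 010011 (no change)
  #10 pop 4: in=111111 → 111110 (no change)
  #11 pop 0: in=111111 → 110111 (no change)

Fixpoint:
  val[0] = 110111
  val[1] = 110001
  val[2] = 111111
  val[3] = 010011
  val[4] = 111110
  val[5] = 010001

11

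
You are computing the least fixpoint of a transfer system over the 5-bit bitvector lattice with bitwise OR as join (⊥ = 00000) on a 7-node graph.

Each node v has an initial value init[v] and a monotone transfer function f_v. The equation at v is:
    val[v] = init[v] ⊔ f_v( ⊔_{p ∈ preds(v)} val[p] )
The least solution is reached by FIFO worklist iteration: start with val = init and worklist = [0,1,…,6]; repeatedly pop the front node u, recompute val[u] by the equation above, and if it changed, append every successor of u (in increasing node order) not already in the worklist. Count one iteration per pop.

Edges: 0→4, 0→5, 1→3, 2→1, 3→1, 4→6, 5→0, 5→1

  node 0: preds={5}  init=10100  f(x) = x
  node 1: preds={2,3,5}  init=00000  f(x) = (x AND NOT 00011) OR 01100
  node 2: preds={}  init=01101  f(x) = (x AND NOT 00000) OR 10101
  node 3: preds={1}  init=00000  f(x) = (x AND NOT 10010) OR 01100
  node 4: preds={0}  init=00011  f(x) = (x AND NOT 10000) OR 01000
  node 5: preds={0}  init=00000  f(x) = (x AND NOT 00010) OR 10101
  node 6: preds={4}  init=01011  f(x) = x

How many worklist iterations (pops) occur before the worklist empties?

12

Iteration log — 12 steps:
  step 1. node 0  ⊔preds=00000  new=10100  stable
  step 2. node 1  ⊔preds=01101  new=01100  old=00000  +wl: 
  step 3. node 2  ⊔preds=00000  new=11101  old=01101  +wl: 1
  step 4. node 3  ⊔preds=01100  new=01100  old=00000  +wl: 
  step 5. node 4  ⊔preds=10100  new=01111  old=00011  +wl: 
  step 6. node 5  ⊔preds=10100  new=10101  old=00000  +wl: 0
  step 7. node 6  ⊔preds=01111  new=01111  old=01011  +wl: 
  step 8. node 1  ⊔preds=11101  new=11100  old=01100  +wl: 3
  step 9. node 0  ⊔preds=10101  new=10101  old=10100  +wl: 4,5
  step 10. node 3  ⊔preds=11100  new=01100  stable
  step 11. node 4  ⊔preds=10101  new=01111  stable
  step 12. node 5  ⊔preds=10101  new=10101  stable

Least fixpoint reached:
  node 0: 10101
  node 1: 11100
  node 2: 11101
  node 3: 01100
  node 4: 01111
  node 5: 10101
  node 6: 01111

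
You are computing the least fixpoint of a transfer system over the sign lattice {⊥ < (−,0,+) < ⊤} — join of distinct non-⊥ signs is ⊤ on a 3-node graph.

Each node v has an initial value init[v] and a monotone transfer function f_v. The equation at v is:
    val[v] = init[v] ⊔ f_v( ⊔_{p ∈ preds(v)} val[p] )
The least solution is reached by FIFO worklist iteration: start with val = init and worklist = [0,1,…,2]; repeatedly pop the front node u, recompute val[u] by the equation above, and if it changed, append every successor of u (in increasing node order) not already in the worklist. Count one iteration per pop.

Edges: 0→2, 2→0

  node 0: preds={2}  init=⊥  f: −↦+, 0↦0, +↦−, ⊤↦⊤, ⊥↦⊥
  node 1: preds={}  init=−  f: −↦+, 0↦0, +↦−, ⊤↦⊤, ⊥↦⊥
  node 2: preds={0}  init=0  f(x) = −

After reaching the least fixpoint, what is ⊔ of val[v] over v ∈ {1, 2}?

⊤

Worklist (5 pops):
  #1 pop 0: in=0 → 0 (was ⊥); enqueue []
  #2 pop 1: in=⊥ → − (no change)
  #3 pop 2: in=0 → ⊤ (was 0); enqueue [0]
  #4 pop 0: in=⊤ → ⊤ (was 0); enqueue [2]
  #5 pop 2: in=⊤ → ⊤ (no change)

Fixpoint:
  val[0] = ⊤
  val[1] = −
  val[2] = ⊤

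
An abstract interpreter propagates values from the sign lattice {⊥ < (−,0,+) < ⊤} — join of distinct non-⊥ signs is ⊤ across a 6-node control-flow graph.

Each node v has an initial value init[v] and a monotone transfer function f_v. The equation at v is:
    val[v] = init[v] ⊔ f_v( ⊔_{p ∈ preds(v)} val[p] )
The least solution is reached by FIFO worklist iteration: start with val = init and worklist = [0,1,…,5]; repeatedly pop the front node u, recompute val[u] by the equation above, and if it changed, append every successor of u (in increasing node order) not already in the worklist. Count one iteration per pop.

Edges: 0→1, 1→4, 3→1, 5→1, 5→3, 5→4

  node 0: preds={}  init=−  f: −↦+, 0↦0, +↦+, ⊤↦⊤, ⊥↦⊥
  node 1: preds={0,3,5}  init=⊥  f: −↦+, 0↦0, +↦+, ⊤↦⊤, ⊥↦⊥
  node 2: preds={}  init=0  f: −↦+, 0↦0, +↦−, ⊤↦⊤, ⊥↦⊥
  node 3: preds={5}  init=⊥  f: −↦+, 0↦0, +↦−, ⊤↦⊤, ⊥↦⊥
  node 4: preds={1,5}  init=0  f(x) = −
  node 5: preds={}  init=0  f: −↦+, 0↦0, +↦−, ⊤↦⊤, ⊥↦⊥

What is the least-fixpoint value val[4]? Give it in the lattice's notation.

Iteration log — 7 steps:
  step 1. node 0  ⊔preds=⊥  new=−  stable
  step 2. node 1  ⊔preds=⊤  new=⊤  old=⊥  +wl: 
  step 3. node 2  ⊔preds=⊥  new=0  stable
  step 4. node 3  ⊔preds=0  new=0  old=⊥  +wl: 1
  step 5. node 4  ⊔preds=⊤  new=⊤  old=0  +wl: 
  step 6. node 5  ⊔preds=⊥  new=0  stable
  step 7. node 1  ⊔preds=⊤  new=⊤  stable

Least fixpoint reached:
  node 0: −
  node 1: ⊤
  node 2: 0
  node 3: 0
  node 4: ⊤
  node 5: 0

⊤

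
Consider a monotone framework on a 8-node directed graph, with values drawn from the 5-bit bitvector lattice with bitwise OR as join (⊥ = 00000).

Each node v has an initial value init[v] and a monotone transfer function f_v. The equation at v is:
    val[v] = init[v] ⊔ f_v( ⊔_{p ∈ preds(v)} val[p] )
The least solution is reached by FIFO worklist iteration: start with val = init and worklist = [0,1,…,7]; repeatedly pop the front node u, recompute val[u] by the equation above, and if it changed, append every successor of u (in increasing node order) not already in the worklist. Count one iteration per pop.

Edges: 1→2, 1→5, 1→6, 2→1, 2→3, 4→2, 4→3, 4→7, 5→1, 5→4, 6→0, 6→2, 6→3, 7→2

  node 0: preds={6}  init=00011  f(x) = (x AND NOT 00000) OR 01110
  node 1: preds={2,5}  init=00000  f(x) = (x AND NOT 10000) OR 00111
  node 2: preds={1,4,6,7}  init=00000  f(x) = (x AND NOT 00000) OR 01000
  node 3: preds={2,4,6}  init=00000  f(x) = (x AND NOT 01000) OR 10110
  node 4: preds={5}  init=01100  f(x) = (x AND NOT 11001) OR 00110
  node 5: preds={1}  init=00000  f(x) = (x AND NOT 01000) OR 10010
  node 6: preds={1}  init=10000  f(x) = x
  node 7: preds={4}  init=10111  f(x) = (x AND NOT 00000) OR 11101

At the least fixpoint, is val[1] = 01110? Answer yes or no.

no

Iteration log — 18 steps:
  step 1. node 0  ⊔preds=10000  new=11111  old=00011  +wl: 
  step 2. node 1  ⊔preds=00000  new=00111  old=00000  +wl: 
  step 3. node 2  ⊔preds=11111  new=11111  old=00000  +wl: 1
  step 4. node 3  ⊔preds=11111  new=10111  old=00000  +wl: 
  step 5. node 4  ⊔preds=00000  new=01110  old=01100  +wl: 2,3
  step 6. node 5  ⊔preds=00111  new=10111  old=00000  +wl: 4
  step 7. node 6  ⊔preds=00111  new=10111  old=10000  +wl: 0
  step 8. node 7  ⊔preds=01110  new=11111  old=10111  +wl: 
  step 9. node 1  ⊔preds=11111  new=01111  old=00111  +wl: 5,6
  step 10. node 2  ⊔preds=11111  new=11111  stable
  step 11. node 3  ⊔preds=11111  new=10111  stable
  step 12. node 4  ⊔preds=10111  new=01110  stable
  step 13. node 0  ⊔preds=10111  new=11111  stable
  step 14. node 5  ⊔preds=01111  new=10111  stable
  step 15. node 6  ⊔preds=01111  new=11111  old=10111  +wl: 0,2,3
  step 16. node 0  ⊔preds=11111  new=11111  stable
  step 17. node 2  ⊔preds=11111  new=11111  stable
  step 18. node 3  ⊔preds=11111  new=10111  stable

Least fixpoint reached:
  node 0: 11111
  node 1: 01111
  node 2: 11111
  node 3: 10111
  node 4: 01110
  node 5: 10111
  node 6: 11111
  node 7: 11111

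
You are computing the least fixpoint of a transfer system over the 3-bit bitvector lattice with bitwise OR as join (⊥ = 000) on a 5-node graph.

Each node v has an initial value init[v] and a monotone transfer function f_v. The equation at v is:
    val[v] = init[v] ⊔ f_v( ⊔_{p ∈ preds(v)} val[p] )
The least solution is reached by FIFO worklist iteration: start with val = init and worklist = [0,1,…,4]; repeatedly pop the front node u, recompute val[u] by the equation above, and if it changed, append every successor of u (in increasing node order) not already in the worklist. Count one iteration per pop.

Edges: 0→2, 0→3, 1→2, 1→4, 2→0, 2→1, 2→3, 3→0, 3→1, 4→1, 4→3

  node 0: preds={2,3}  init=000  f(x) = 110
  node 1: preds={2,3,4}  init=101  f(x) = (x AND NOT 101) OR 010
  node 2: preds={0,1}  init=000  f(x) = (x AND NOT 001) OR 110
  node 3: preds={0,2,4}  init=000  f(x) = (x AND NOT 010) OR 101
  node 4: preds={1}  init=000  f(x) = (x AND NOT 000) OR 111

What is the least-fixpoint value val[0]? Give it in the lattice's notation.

110

Trace (8 dequeues):
  [1] u=0 | in 000 | out 110 | prev 000 | push {}
  [2] u=1 | in 000 | out 111 | prev 101 | push {}
  [3] u=2 | in 111 | out 110 | prev 000 | push {0,1}
  [4] u=3 | in 110 | out 101 | prev 000 | push {}
  [5] u=4 | in 111 | out 111 | prev 000 | push {3}
  [6] u=0 | in 111 | out 110 | ==
  [7] u=1 | in 111 | out 111 | ==
  [8] u=3 | in 111 | out 101 | ==

Converged values:
  [0] 110
  [1] 111
  [2] 110
  [3] 101
  [4] 111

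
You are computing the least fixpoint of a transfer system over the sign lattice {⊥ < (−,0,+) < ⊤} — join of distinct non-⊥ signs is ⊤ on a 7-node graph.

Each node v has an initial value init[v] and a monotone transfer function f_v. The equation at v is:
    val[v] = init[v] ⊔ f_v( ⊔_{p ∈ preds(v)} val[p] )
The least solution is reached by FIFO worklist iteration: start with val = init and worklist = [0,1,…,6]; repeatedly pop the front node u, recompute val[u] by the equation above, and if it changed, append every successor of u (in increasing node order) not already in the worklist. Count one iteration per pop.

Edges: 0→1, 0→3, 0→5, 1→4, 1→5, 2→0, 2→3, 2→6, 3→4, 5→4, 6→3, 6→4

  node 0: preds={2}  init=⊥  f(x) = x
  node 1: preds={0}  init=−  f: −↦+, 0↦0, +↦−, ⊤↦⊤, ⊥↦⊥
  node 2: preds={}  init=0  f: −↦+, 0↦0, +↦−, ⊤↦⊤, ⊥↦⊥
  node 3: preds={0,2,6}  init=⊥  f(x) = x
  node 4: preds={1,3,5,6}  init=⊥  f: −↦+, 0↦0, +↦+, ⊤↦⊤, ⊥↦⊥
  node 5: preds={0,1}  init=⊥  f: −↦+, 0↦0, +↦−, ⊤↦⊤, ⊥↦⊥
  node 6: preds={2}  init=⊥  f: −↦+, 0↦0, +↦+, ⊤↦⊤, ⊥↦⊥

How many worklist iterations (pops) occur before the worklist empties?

9

Trace (9 dequeues):
  [1] u=0 | in 0 | out 0 | prev ⊥ | push {}
  [2] u=1 | in 0 | out ⊤ | prev − | push {}
  [3] u=2 | in ⊥ | out 0 | ==
  [4] u=3 | in 0 | out 0 | prev ⊥ | push {}
  [5] u=4 | in ⊤ | out ⊤ | prev ⊥ | push {}
  [6] u=5 | in ⊤ | out ⊤ | prev ⊥ | push {4}
  [7] u=6 | in 0 | out 0 | prev ⊥ | push {3}
  [8] u=4 | in ⊤ | out ⊤ | ==
  [9] u=3 | in 0 | out 0 | ==

Converged values:
  [0] 0
  [1] ⊤
  [2] 0
  [3] 0
  [4] ⊤
  [5] ⊤
  [6] 0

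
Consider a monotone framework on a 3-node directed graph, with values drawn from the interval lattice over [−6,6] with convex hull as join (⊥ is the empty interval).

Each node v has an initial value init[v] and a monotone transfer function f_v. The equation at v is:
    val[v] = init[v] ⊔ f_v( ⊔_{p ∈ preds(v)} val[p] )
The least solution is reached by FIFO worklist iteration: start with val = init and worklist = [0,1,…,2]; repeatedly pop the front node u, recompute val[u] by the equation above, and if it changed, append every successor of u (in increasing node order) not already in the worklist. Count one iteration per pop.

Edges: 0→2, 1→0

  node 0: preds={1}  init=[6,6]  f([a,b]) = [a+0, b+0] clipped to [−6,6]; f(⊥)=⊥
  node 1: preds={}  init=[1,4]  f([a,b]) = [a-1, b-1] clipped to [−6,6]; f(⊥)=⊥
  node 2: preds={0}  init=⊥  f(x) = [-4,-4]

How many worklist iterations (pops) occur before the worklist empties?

Trace (3 dequeues):
  [1] u=0 | in [1,4] | out [1,6] | prev [6,6] | push {}
  [2] u=1 | in ⊥ | out [1,4] | ==
  [3] u=2 | in [1,6] | out [-4,-4] | prev ⊥ | push {}

Converged values:
  [0] [1,6]
  [1] [1,4]
  [2] [-4,-4]

3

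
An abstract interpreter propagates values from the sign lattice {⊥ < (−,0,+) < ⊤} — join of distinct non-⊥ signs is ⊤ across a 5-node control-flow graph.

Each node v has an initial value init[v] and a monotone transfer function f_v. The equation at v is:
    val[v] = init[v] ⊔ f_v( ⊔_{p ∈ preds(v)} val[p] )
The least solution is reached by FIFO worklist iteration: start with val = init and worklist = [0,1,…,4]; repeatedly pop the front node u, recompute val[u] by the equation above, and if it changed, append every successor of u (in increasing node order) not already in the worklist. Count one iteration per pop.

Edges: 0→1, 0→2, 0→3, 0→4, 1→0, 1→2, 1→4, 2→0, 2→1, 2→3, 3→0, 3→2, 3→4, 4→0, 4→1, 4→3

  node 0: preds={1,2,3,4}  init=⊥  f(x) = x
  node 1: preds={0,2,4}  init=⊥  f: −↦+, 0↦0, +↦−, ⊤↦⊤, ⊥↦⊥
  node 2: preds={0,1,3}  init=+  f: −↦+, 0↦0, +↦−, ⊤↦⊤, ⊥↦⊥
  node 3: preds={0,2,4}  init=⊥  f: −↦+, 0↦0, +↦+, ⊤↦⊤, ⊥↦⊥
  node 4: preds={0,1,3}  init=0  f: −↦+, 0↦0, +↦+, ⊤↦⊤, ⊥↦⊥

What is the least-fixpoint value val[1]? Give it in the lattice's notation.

Worklist (9 pops):
  #1 pop 0: in=⊤ → ⊤ (was ⊥); enqueue []
  #2 pop 1: in=⊤ → ⊤ (was ⊥); enqueue [0]
  #3 pop 2: in=⊤ → ⊤ (was +); enqueue [1]
  #4 pop 3: in=⊤ → ⊤ (was ⊥); enqueue [2]
  #5 pop 4: in=⊤ → ⊤ (was 0); enqueue [3]
  #6 pop 0: in=⊤ → ⊤ (no change)
  #7 pop 1: in=⊤ → ⊤ (no change)
  #8 pop 2: in=⊤ → ⊤ (no change)
  #9 pop 3: in=⊤ → ⊤ (no change)

Fixpoint:
  val[0] = ⊤
  val[1] = ⊤
  val[2] = ⊤
  val[3] = ⊤
  val[4] = ⊤

⊤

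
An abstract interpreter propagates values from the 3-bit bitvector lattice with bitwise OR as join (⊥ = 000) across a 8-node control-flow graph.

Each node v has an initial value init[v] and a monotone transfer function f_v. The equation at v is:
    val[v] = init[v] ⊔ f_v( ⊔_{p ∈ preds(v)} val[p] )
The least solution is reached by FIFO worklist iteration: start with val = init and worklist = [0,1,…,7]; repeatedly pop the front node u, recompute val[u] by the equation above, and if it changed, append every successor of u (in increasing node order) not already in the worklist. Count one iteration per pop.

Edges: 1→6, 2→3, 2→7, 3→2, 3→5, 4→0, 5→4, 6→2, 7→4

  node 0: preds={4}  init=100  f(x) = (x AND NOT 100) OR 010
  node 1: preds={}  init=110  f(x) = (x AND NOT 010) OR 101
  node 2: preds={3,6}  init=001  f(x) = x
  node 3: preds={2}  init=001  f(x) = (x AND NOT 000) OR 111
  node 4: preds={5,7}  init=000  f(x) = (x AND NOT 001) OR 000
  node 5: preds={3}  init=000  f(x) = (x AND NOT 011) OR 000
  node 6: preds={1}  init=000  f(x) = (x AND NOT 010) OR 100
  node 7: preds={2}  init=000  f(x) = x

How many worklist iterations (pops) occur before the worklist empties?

Trace (15 dequeues):
  [1] u=0 | in 000 | out 110 | prev 100 | push {}
  [2] u=1 | in 000 | out 111 | prev 110 | push {}
  [3] u=2 | in 001 | out 001 | ==
  [4] u=3 | in 001 | out 111 | prev 001 | push {2}
  [5] u=4 | in 000 | out 000 | ==
  [6] u=5 | in 111 | out 100 | prev 000 | push {4}
  [7] u=6 | in 111 | out 101 | prev 000 | push {}
  [8] u=7 | in 001 | out 001 | prev 000 | push {}
  [9] u=2 | in 111 | out 111 | prev 001 | push {3,7}
  [10] u=4 | in 101 | out 100 | prev 000 | push {0}
  [11] u=3 | in 111 | out 111 | ==
  [12] u=7 | in 111 | out 111 | prev 001 | push {4}
  [13] u=0 | in 100 | out 110 | ==
  [14] u=4 | in 111 | out 110 | prev 100 | push {0}
  [15] u=0 | in 110 | out 110 | ==

Converged values:
  [0] 110
  [1] 111
  [2] 111
  [3] 111
  [4] 110
  [5] 100
  [6] 101
  [7] 111

15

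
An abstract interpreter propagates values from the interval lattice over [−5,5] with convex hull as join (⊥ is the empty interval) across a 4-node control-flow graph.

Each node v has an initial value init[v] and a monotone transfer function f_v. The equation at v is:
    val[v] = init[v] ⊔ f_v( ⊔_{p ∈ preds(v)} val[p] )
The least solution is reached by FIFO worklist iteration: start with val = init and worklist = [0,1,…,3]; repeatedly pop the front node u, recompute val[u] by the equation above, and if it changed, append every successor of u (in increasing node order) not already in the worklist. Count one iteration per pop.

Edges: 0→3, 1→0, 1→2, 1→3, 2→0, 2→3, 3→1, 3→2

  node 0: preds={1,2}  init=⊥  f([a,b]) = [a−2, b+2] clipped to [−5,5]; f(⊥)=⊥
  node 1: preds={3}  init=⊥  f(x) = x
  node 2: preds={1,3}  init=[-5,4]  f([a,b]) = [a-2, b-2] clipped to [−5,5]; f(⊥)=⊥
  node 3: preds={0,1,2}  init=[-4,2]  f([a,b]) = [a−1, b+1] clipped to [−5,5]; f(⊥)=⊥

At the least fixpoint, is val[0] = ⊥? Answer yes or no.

no

Trace (9 dequeues):
  [1] u=0 | in [-5,4] | out [-5,5] | prev ⊥ | push {}
  [2] u=1 | in [-4,2] | out [-4,2] | prev ⊥ | push {0}
  [3] u=2 | in [-4,2] | out [-5,4] | ==
  [4] u=3 | in [-5,5] | out [-5,5] | prev [-4,2] | push {1,2}
  [5] u=0 | in [-5,4] | out [-5,5] | ==
  [6] u=1 | in [-5,5] | out [-5,5] | prev [-4,2] | push {0,3}
  [7] u=2 | in [-5,5] | out [-5,4] | ==
  [8] u=0 | in [-5,5] | out [-5,5] | ==
  [9] u=3 | in [-5,5] | out [-5,5] | ==

Converged values:
  [0] [-5,5]
  [1] [-5,5]
  [2] [-5,4]
  [3] [-5,5]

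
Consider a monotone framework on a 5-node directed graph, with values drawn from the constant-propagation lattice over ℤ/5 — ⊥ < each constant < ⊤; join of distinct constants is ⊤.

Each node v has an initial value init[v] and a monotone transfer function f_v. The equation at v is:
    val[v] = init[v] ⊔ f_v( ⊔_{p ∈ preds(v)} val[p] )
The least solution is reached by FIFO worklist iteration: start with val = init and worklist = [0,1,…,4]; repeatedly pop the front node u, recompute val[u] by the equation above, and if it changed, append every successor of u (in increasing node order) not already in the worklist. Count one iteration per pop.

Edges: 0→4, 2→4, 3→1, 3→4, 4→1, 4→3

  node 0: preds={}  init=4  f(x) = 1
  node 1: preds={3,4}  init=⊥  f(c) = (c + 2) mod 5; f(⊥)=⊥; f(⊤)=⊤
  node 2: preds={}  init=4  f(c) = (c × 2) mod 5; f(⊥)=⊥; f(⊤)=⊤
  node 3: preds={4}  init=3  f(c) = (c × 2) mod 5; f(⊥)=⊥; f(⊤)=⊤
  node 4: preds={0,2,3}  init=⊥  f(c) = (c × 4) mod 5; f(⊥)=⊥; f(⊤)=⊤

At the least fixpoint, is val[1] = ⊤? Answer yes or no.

yes

Iteration log — 9 steps:
  step 1. node 0  ⊔preds=⊥  new=⊤  old=4  +wl: 
  step 2. node 1  ⊔preds=3  new=0  old=⊥  +wl: 
  step 3. node 2  ⊔preds=⊥  new=4  stable
  step 4. node 3  ⊔preds=⊥  new=3  stable
  step 5. node 4  ⊔preds=⊤  new=⊤  old=⊥  +wl: 1,3
  step 6. node 1  ⊔preds=⊤  new=⊤  old=0  +wl: 
  step 7. node 3  ⊔preds=⊤  new=⊤  old=3  +wl: 1,4
  step 8. node 1  ⊔preds=⊤  new=⊤  stable
  step 9. node 4  ⊔preds=⊤  new=⊤  stable

Least fixpoint reached:
  node 0: ⊤
  node 1: ⊤
  node 2: 4
  node 3: ⊤
  node 4: ⊤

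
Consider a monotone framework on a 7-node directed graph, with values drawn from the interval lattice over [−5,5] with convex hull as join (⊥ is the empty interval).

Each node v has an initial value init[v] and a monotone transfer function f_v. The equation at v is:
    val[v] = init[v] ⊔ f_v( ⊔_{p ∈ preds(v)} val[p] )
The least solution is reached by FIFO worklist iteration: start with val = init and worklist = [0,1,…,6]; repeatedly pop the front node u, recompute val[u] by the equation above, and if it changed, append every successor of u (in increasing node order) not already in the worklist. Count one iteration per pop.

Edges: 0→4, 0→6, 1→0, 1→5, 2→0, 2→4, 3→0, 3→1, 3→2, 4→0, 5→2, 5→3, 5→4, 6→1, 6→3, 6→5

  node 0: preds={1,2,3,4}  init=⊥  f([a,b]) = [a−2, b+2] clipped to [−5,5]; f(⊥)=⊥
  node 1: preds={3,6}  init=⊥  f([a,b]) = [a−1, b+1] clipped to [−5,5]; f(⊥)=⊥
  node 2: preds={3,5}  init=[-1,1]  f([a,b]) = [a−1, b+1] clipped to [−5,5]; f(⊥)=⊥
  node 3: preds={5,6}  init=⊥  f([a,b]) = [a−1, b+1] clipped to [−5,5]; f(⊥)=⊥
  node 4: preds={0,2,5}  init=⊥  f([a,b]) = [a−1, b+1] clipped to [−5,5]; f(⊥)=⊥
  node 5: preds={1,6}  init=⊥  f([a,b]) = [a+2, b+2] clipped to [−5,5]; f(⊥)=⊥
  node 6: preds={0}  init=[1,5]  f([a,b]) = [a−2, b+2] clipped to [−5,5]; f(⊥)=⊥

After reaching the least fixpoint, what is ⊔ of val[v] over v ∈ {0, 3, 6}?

[-5,5]

Trace (20 dequeues):
  [1] u=0 | in [-1,1] | out [-3,3] | prev ⊥ | push {}
  [2] u=1 | in [1,5] | out [0,5] | prev ⊥ | push {0}
  [3] u=2 | in ⊥ | out [-1,1] | ==
  [4] u=3 | in [1,5] | out [0,5] | prev ⊥ | push {1,2}
  [5] u=4 | in [-3,3] | out [-4,4] | prev ⊥ | push {}
  [6] u=5 | in [0,5] | out [2,5] | prev ⊥ | push {3,4}
  [7] u=6 | in [-3,3] | out [-5,5] | prev [1,5] | push {5}
  [8] u=0 | in [-4,5] | out [-5,5] | prev [-3,3] | push {6}
  [9] u=1 | in [-5,5] | out [-5,5] | prev [0,5] | push {0}
  [10] u=2 | in [0,5] | out [-1,5] | prev [-1,1] | push {}
  [11] u=3 | in [-5,5] | out [-5,5] | prev [0,5] | push {1,2}
  [12] u=4 | in [-5,5] | out [-5,5] | prev [-4,4] | push {}
  [13] u=5 | in [-5,5] | out [-3,5] | prev [2,5] | push {3,4}
  [14] u=6 | in [-5,5] | out [-5,5] | ==
  [15] u=0 | in [-5,5] | out [-5,5] | ==
  [16] u=1 | in [-5,5] | out [-5,5] | ==
  [17] u=2 | in [-5,5] | out [-5,5] | prev [-1,5] | push {0}
  [18] u=3 | in [-5,5] | out [-5,5] | ==
  [19] u=4 | in [-5,5] | out [-5,5] | ==
  [20] u=0 | in [-5,5] | out [-5,5] | ==

Converged values:
  [0] [-5,5]
  [1] [-5,5]
  [2] [-5,5]
  [3] [-5,5]
  [4] [-5,5]
  [5] [-3,5]
  [6] [-5,5]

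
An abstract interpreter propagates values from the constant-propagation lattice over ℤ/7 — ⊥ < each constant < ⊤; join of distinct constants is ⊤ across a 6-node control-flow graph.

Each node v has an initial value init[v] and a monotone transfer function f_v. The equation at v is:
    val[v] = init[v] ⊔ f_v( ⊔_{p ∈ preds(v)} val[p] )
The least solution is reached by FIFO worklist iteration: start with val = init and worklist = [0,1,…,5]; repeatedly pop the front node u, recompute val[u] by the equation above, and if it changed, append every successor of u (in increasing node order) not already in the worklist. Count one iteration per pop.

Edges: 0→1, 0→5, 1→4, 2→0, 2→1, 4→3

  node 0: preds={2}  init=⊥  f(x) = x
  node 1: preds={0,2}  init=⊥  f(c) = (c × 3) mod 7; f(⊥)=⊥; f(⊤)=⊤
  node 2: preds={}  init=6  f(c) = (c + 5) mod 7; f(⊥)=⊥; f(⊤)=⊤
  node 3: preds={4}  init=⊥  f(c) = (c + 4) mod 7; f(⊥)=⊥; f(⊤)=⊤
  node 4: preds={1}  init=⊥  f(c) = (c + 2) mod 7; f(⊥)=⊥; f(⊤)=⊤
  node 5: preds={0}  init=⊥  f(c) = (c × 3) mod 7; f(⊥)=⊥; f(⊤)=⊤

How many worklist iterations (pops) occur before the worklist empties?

Trace (7 dequeues):
  [1] u=0 | in 6 | out 6 | prev ⊥ | push {}
  [2] u=1 | in 6 | out 4 | prev ⊥ | push {}
  [3] u=2 | in ⊥ | out 6 | ==
  [4] u=3 | in ⊥ | out ⊥ | ==
  [5] u=4 | in 4 | out 6 | prev ⊥ | push {3}
  [6] u=5 | in 6 | out 4 | prev ⊥ | push {}
  [7] u=3 | in 6 | out 3 | prev ⊥ | push {}

Converged values:
  [0] 6
  [1] 4
  [2] 6
  [3] 3
  [4] 6
  [5] 4

7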